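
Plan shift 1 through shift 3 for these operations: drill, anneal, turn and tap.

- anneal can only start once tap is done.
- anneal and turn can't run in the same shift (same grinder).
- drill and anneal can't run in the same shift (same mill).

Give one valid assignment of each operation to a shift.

drill -> shift 1; tap -> shift 1; turn -> shift 1; anneal -> shift 2

Checking: tap(shift 1) before anneal(shift 2); anneal(shift 2) != turn(shift 1); drill(shift 1) != anneal(shift 2).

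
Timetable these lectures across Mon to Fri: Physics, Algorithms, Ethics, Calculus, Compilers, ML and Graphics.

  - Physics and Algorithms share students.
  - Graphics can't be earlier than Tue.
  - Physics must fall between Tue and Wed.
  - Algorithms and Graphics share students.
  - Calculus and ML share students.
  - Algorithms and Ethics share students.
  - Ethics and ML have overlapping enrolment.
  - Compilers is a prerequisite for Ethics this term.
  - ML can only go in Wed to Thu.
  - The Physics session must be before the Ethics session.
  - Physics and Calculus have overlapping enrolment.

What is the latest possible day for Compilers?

Downstream work caps Compilers at Thu.
Compilers at Thu is achievable: ML -> Wed, Algorithms -> Mon, Physics -> Tue, Graphics -> Tue, Ethics -> Fri, Calculus -> Mon, Compilers -> Thu.

Thu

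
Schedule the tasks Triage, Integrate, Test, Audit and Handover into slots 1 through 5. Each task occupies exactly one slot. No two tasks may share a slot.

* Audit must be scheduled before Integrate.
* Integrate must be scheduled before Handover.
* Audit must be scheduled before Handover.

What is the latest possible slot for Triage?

Triage at 5 is achievable: Test=4, Audit=1, Handover=3, Triage=5, Integrate=2.

5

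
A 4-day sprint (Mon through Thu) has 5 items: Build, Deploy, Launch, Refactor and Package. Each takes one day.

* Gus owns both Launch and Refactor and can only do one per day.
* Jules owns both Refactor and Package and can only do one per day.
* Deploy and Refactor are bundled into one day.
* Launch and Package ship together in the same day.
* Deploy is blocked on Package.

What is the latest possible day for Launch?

Wed

Launch must be in the same day as Package, which can't be after Wed, so Launch is at most Wed.
Launch at Wed is achievable: Refactor -> Thu; Launch -> Wed; Package -> Wed; Deploy -> Thu; Build -> Mon.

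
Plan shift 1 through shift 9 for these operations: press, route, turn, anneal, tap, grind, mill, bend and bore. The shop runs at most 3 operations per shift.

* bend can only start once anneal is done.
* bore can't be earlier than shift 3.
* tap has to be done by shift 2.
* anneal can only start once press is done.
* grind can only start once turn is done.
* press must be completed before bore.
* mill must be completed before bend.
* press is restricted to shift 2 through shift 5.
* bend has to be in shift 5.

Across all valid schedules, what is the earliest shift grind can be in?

shift 2

Precedence pushes grind to at least shift 2.
grind at shift 2 is achievable: grind=shift 2, bend=shift 5, anneal=shift 3, route=shift 2, press=shift 2, mill=shift 1, turn=shift 1, tap=shift 1, bore=shift 3.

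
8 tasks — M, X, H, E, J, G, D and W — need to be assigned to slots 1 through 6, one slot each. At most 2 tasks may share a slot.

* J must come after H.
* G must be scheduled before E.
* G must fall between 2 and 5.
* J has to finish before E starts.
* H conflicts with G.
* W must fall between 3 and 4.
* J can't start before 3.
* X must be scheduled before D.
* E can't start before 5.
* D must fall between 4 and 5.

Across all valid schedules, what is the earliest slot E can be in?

E is available from 5.
E at 5 is achievable: G in 2; X in 1; W in 3; D in 4; E in 5; M in 2; H in 1; J in 3.

5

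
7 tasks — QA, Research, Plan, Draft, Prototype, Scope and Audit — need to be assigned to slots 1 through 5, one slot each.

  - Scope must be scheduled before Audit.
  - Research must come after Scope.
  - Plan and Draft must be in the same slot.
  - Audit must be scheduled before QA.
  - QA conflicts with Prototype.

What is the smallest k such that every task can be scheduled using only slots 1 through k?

The precedence chain requires at least 3 distinct slots.
3 works (last occupied slot: 3): for example QA in 3; Scope in 1; Plan in 1; Research in 2; Audit in 2; Prototype in 1; Draft in 1.

3 slots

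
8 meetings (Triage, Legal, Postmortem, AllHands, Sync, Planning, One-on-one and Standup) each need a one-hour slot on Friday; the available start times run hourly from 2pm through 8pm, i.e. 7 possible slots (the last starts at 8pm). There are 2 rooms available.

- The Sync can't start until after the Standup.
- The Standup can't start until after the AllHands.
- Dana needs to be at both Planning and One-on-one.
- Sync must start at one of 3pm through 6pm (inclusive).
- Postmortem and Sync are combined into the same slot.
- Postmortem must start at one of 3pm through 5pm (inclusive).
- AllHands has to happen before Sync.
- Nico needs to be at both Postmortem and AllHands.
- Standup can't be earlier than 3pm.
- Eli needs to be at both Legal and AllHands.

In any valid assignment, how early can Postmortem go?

4pm

Postmortem is available from 3pm; Postmortem must be in the same slot as Sync, which can't be before 4pm, so Postmortem is at least 4pm; Postmortem's own window allows nothing later than 5pm.
Postmortem at 4pm is achievable: Postmortem=4pm, AllHands=2pm, One-on-one=6pm, Standup=3pm, Legal=3pm, Triage=2pm, Sync=4pm, Planning=5pm.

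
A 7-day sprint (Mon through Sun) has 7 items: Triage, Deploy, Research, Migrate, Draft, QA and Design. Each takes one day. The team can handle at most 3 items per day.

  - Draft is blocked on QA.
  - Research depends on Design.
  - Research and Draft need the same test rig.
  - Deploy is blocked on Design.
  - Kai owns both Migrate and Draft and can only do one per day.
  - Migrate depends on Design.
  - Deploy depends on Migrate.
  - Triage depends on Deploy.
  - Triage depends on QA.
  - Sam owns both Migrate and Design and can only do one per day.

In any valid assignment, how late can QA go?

Sat

Downstream work caps QA at Sat.
QA at Sat is achievable: Triage in Sun; Research in Tue; Migrate in Tue; Deploy in Wed; QA in Sat; Draft in Sun; Design in Mon.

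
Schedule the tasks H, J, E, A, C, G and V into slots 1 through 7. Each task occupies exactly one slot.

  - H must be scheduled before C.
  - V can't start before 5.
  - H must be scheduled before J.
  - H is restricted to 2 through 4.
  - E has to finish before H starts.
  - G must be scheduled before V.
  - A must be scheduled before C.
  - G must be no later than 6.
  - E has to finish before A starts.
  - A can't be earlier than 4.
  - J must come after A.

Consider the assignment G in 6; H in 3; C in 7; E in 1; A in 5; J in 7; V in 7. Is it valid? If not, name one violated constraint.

Yes, all constraints hold

H is restricted to 2 through 4 — holds.
V can't start before 5 — holds.
E has to finish before A starts — holds.
E has to finish before H starts — holds.
G must be scheduled before V — holds.
H must be scheduled before J — holds.
A can't be earlier than 4 — holds.
G must be no later than 6 — holds.
J must come after A — holds.
H must be scheduled before C — holds.
A must be scheduled before C — holds.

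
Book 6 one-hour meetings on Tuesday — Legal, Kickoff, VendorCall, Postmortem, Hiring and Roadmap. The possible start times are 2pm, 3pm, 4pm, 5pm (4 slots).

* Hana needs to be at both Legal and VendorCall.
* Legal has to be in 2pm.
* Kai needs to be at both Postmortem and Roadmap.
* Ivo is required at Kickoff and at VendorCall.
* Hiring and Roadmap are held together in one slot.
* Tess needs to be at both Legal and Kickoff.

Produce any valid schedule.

Roadmap in 3pm; Kickoff in 3pm; Postmortem in 2pm; Legal in 2pm; VendorCall in 4pm; Hiring in 3pm

Checking: Legal(2pm) != Kickoff(3pm); Kickoff(3pm) != VendorCall(4pm); Legal(2pm) != VendorCall(4pm); Postmortem(2pm) != Roadmap(3pm); Hiring = Roadmap = 3pm; Legal=2pm in [2pm,2pm].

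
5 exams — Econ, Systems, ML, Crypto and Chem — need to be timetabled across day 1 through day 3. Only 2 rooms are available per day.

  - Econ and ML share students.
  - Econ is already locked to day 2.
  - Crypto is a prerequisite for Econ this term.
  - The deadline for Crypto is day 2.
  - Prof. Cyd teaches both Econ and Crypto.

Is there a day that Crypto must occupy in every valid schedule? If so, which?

day 1

Crypto's window is day 1–day 2.
Econ is fixed at day 2, and Crypto can't share a day with Econ.
So Crypto must be day 1.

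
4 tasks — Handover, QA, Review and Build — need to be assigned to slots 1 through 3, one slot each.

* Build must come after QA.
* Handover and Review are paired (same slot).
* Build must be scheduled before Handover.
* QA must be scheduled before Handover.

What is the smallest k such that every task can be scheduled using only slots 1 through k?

3

The precedence chain requires at least 3 distinct slots.
3 works (last occupied slot: 3): for example QA -> 1, Review -> 3, Build -> 2, Handover -> 3.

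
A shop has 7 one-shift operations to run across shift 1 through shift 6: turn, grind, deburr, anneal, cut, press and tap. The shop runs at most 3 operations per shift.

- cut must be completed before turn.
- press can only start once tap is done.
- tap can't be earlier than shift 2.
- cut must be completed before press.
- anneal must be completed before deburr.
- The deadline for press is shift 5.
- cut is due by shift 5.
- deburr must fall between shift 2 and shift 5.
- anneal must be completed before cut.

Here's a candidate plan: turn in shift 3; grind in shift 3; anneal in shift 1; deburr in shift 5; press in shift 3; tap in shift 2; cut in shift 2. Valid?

The deadline for press is shift 5 — holds.
anneal must be completed before deburr — holds.
deburr must fall between shift 2 and shift 5 — holds.
press can only start once tap is done — holds.
cut must be completed before press — holds.
The shop runs at most 3 operations per shift — holds.
tap can't be earlier than shift 2 — holds.
cut must be completed before turn — holds.
anneal must be completed before cut — holds.
cut is due by shift 5 — holds.

Yes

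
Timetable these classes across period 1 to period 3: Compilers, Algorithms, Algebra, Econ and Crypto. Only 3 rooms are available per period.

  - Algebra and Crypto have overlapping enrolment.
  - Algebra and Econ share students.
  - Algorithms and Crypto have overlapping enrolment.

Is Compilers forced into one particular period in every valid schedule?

No

Compilers can be period 1 (e.g. Compilers -> period 1; Econ -> period 2; Algebra -> period 1; Algorithms -> period 1; Crypto -> period 2) or period 2 (e.g. Algebra -> period 1; Algorithms -> period 1; Compilers -> period 2; Crypto -> period 2; Econ -> period 2).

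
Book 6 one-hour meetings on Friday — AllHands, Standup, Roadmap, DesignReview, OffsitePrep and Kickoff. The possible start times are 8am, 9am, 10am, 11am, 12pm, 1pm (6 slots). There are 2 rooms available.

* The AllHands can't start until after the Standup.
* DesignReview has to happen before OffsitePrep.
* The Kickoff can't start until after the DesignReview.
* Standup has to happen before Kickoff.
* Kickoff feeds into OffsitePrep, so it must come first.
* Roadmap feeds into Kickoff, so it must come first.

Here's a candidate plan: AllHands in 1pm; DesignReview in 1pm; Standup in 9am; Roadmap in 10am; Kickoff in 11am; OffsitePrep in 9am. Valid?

Invalid. DesignReview has to happen before OffsitePrep.

Roadmap feeds into Kickoff, so it must come first — holds.
DesignReview has to happen before OffsitePrep — violated.
The Kickoff can't start until after the DesignReview — violated.
There are 2 rooms available — holds.
Kickoff feeds into OffsitePrep, so it must come first — violated.
Standup has to happen before Kickoff — holds.
The AllHands can't start until after the Standup — holds.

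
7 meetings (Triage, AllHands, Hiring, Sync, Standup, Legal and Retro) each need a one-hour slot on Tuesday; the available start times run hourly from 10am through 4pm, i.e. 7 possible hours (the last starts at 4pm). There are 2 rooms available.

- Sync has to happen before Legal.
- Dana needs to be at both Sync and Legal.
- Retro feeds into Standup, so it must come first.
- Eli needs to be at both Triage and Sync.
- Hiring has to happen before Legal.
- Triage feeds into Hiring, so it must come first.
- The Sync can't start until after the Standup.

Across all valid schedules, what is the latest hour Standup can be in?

Precedence pushes Standup to at least 11am; downstream work caps Standup at 2pm.
Standup at 2pm is achievable: Sync -> 3pm; Standup -> 2pm; AllHands -> 11am; Retro -> 10am; Hiring -> 11am; Legal -> 4pm; Triage -> 10am.

2pm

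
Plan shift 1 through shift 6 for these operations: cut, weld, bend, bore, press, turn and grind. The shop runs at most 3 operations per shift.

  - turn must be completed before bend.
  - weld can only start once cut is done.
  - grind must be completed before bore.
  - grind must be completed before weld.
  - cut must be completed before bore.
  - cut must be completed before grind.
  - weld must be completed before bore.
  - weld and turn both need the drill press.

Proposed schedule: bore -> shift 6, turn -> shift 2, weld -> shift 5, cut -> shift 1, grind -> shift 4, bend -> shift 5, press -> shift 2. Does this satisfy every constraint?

Yes

weld and turn both need the drill press — holds.
weld can only start once cut is done — holds.
turn must be completed before bend — holds.
cut must be completed before bore — holds.
grind must be completed before bore — holds.
weld must be completed before bore — holds.
The shop runs at most 3 operations per shift — holds.
grind must be completed before weld — holds.
cut must be completed before grind — holds.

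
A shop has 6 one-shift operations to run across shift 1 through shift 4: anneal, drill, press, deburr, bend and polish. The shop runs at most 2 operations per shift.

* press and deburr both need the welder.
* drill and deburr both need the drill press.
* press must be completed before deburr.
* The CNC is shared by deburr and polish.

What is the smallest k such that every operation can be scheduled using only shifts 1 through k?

3 shifts

The precedence chain requires at least 2 distinct shifts.
With at most 2 per shift and 6 operations, at least 3 shifts are needed.
3 works (last occupied shift: shift 3): for example deburr in shift 2; bend in shift 2; press in shift 1; polish in shift 3; drill in shift 3; anneal in shift 1.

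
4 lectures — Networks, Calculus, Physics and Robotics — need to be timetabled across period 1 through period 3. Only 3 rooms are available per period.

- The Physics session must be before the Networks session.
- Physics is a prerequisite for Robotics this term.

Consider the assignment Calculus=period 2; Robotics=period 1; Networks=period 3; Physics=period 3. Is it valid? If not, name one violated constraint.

No. Physics is a prerequisite for Robotics this term is not satisfied.

The Physics session must be before the Networks session — violated.
Physics is a prerequisite for Robotics this term — violated.
Only 3 rooms are available per period — holds.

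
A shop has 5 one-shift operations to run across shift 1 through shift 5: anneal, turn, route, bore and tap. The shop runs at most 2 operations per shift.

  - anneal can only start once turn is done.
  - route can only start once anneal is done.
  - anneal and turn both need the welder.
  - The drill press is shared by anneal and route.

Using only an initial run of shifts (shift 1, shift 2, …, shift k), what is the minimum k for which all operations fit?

3

The precedence chain requires at least 3 distinct shifts.
With at most 2 per shift and 5 operations, at least 3 shifts are needed.
3 works (last occupied shift: shift 3): for example route in shift 3; tap in shift 2; turn in shift 1; anneal in shift 2; bore in shift 1.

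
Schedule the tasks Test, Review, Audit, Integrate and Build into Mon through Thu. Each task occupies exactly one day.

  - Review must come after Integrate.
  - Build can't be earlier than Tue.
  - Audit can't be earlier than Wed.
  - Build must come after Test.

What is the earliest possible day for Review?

Tue

Precedence pushes Review to at least Tue.
Review at Tue is achievable: Integrate in Mon, Review in Tue, Test in Mon, Build in Tue, Audit in Wed.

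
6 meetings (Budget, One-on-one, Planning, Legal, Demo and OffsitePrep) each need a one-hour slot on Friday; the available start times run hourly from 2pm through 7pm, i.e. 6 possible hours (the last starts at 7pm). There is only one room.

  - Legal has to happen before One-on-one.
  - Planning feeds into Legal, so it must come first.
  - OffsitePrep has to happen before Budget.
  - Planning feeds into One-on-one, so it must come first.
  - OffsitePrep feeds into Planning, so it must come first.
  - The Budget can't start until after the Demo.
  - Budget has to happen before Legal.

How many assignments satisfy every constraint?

Splitting on Budget: it can be 4pm (2), 5pm (3). Listing each branch's schedules as (One-on-one, Planning, Legal, Demo, OffsitePrep):
Budget=4pm: (7pm,5pm,6pm,2pm,3pm) (7pm,5pm,6pm,3pm,2pm) — 2.
Budget=5pm: (7pm,3pm,6pm,4pm,2pm) (7pm,4pm,6pm,2pm,3pm) (7pm,4pm,6pm,3pm,2pm) — 3.
Summing: 2 + 3 = 5.

5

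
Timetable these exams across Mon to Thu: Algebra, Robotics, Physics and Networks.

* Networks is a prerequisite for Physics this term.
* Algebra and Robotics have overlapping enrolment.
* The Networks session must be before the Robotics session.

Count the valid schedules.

Splitting on Algebra: it can be Mon (14), Tue (11), Wed (9), Thu (8). Listing each branch's schedules as (Robotics, Physics, Networks):
Algebra=Mon: (Tue,Tue,Mon) (Tue,Wed,Mon) (Tue,Thu,Mon) (Wed,Tue,Mon) (Wed,Wed,Mon) (Wed,Wed,Tue) (Wed,Thu,Mon) (Wed,Thu,Tue) (Thu,Tue,Mon) (Thu,Wed,Mon) (Thu,Wed,Tue) (Thu,Thu,Mon) (Thu,Thu,Tue) (Thu,Thu,Wed) — 14.
Algebra=Tue: (Wed,Tue,Mon) (Wed,Wed,Mon) (Wed,Wed,Tue) (Wed,Thu,Mon) (Wed,Thu,Tue) (Thu,Tue,Mon) (Thu,Wed,Mon) (Thu,Wed,Tue) (Thu,Thu,Mon) (Thu,Thu,Tue) (Thu,Thu,Wed) — 11.
Algebra=Wed: (Tue,Tue,Mon) (Tue,Wed,Mon) (Tue,Thu,Mon) (Thu,Tue,Mon) (Thu,Wed,Mon) (Thu,Wed,Tue) (Thu,Thu,Mon) (Thu,Thu,Tue) (Thu,Thu,Wed) — 9.
Algebra=Thu: (Tue,Tue,Mon) (Tue,Wed,Mon) (Tue,Thu,Mon) (Wed,Tue,Mon) (Wed,Wed,Mon) (Wed,Wed,Tue) (Wed,Thu,Mon) (Wed,Thu,Tue) — 8.
Summing: 14 + 11 + 9 + 8 = 42.

42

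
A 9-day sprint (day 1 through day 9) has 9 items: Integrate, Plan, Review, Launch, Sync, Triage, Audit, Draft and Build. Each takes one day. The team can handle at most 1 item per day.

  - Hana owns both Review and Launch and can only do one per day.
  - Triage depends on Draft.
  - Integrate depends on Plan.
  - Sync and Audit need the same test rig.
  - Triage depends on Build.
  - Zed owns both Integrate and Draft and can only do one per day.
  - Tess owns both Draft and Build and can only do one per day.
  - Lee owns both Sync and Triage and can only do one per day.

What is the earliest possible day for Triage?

day 3

Precedence pushes Triage to at least day 2.
Triage at day 3 is achievable: Launch -> day 7; Plan -> day 4; Sync -> day 8; Build -> day 2; Triage -> day 3; Integrate -> day 5; Review -> day 6; Draft -> day 1; Audit -> day 9.
Nothing earlier works — the conflict and capacity constraints rule out every day before day 3.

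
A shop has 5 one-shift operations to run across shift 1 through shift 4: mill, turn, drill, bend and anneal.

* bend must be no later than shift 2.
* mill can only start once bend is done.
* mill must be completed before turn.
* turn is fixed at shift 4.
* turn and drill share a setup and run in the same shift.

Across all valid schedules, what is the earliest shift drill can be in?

Drill must be in the same shift as turn, which can't be before shift 4, so drill is at least shift 4.
drill at shift 4 is achievable: drill in shift 4, bend in shift 1, anneal in shift 1, turn in shift 4, mill in shift 2.

shift 4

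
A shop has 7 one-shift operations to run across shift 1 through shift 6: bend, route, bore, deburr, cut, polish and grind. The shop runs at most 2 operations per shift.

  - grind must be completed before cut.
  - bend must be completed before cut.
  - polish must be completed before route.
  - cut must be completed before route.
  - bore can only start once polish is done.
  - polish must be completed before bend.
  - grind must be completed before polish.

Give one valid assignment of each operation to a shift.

bend in shift 3; grind in shift 1; route in shift 5; bore in shift 3; cut in shift 4; deburr in shift 1; polish in shift 2

Checking: grind(shift 1) before cut(shift 4); polish(shift 2) before bend(shift 3); grind(shift 1) before polish(shift 2); bend(shift 3) before cut(shift 4); polish(shift 2) before bore(shift 3); cut(shift 4) before route(shift 5); polish(shift 2) before route(shift 5); max 2 per shift (cap 2).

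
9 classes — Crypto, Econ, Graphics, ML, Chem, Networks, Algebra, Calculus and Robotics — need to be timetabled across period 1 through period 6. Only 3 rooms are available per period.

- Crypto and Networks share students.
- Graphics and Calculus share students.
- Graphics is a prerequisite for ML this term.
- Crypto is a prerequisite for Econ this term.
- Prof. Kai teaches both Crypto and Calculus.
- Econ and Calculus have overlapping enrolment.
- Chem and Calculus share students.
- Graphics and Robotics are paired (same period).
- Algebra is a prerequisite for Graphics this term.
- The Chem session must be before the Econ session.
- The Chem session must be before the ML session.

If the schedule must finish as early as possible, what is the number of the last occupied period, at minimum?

3

The precedence chain requires at least 3 distinct periods.
With at most 3 per period and 9 classes, at least 3 periods are needed.
3 works (last occupied period: period 3): for example Econ in period 2; ML in period 3; Chem in period 1; Algebra in period 1; Calculus in period 3; Graphics in period 2; Robotics in period 2; Networks in period 3; Crypto in period 1.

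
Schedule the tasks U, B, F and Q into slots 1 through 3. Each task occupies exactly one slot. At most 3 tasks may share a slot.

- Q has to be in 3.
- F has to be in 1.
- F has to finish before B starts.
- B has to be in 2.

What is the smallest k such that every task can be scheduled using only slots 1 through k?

The precedence chain requires at least 2 distinct slots.
With at most 3 per slot and 4 tasks, at least 2 slots are needed.
Q can't be placed before 3, so the schedule must run through at least slot 3.
3 works (last occupied slot: 3): for example U -> 1, Q -> 3, B -> 2, F -> 1.

3 slots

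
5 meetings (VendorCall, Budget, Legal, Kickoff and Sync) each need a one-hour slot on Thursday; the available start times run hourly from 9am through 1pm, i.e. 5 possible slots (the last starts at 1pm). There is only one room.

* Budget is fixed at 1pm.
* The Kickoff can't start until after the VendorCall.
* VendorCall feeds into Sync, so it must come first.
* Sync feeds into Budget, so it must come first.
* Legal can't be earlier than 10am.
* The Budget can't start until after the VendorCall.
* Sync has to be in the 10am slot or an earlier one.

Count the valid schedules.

2

Enumerating: VendorCall in 9am; Sync in 10am; Budget in 1pm; Legal in 11am; Kickoff in 12pm | Sync in 10am; VendorCall in 9am; Budget in 1pm; Legal in 12pm; Kickoff in 11am.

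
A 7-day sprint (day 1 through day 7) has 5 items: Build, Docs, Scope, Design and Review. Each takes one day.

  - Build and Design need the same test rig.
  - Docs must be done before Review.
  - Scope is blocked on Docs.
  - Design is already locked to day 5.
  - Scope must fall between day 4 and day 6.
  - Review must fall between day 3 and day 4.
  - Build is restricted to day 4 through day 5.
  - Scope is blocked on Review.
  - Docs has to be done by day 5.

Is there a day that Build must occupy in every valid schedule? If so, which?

Build's window is day 4–day 5.
Design is fixed at day 5, and Build can't share a day with Design.
So Build must be day 4.

day 4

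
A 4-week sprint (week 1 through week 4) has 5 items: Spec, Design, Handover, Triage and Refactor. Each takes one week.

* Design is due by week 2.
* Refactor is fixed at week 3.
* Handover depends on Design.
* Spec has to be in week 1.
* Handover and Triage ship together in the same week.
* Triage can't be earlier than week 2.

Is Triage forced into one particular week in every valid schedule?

Triage can be week 2 (e.g. Refactor=week 3; Triage=week 2; Handover=week 2; Design=week 1; Spec=week 1) or week 3 (e.g. Triage in week 3; Design in week 1; Refactor in week 3; Handover in week 3; Spec in week 1).

No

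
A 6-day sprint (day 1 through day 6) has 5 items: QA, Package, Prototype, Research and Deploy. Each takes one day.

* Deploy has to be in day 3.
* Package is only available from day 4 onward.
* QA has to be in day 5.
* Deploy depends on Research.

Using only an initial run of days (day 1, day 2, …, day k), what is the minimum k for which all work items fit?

5

The precedence chain requires at least 2 distinct days.
QA can't be placed before day 5, so the schedule must run through at least day 5.
5 works (last occupied day: day 5): for example QA in day 5, Research in day 1, Deploy in day 3, Prototype in day 1, Package in day 4.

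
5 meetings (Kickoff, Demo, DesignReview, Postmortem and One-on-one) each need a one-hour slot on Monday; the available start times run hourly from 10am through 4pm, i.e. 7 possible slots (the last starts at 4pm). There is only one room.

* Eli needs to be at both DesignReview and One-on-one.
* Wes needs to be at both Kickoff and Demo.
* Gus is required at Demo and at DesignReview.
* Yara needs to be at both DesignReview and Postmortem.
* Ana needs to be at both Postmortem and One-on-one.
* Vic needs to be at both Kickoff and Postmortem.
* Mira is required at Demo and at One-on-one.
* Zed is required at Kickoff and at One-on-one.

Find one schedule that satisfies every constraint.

Postmortem=1pm, One-on-one=2pm, Kickoff=10am, DesignReview=12pm, Demo=11am

Checking: Kickoff(10am) != Postmortem(1pm); Demo(11am) != DesignReview(12pm); DesignReview(12pm) != One-on-one(2pm); Kickoff(10am) != One-on-one(2pm); DesignReview(12pm) != Postmortem(1pm); Postmortem(1pm) != One-on-one(2pm); Kickoff(10am) != Demo(11am); Demo(11am) != One-on-one(2pm); max 1 per slot (cap 1).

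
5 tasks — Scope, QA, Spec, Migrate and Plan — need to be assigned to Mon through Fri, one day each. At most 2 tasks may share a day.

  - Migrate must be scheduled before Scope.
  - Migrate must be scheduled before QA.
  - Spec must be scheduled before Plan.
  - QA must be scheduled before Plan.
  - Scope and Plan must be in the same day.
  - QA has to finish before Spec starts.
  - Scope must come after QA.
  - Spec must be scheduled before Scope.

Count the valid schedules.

5

Splitting on Scope: it can be Thu (1), Fri (4). Listing each branch's schedules as (QA, Spec, Migrate, Plan):
Scope=Thu: (Tue,Wed,Mon,Thu) — 1.
Scope=Fri: (Tue,Wed,Mon,Fri) (Tue,Thu,Mon,Fri) (Wed,Thu,Mon,Fri) (Wed,Thu,Tue,Fri) — 4.
Summing: 1 + 4 = 5.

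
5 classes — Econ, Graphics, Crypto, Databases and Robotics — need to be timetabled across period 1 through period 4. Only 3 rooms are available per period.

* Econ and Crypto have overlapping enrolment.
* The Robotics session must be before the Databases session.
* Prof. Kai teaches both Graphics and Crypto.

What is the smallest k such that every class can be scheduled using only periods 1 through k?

2

The precedence chain requires at least 2 distinct periods.
With at most 3 per period and 5 classes, at least 2 periods are needed.
2 works (last occupied period: period 2): for example Graphics in period 1, Econ in period 1, Databases in period 2, Crypto in period 2, Robotics in period 1.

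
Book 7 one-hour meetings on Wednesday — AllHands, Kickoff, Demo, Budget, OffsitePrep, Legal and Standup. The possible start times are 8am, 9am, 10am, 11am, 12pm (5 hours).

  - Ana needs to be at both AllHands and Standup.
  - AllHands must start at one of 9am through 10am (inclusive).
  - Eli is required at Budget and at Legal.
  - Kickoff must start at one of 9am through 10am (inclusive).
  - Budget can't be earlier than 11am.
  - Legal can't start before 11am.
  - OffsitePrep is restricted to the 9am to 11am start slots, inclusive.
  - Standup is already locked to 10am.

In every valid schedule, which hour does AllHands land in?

9am

AllHands's window is 9am–10am.
Standup is fixed at 10am, and AllHands can't share a hour with Standup.
So AllHands must be 9am.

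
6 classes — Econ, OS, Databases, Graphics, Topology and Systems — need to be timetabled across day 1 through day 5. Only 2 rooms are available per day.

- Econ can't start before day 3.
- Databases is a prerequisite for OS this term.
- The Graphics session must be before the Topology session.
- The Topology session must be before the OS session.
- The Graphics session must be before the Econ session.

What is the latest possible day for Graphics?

Downstream work caps Graphics at day 3.
Graphics at day 3 is achievable: Systems in day 1, Databases in day 1, Econ in day 4, OS in day 5, Topology in day 4, Graphics in day 3.

day 3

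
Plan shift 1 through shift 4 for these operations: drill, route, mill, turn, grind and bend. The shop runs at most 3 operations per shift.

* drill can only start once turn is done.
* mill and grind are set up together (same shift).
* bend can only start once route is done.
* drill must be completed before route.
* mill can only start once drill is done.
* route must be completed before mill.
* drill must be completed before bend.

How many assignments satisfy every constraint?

Enumerating: bend in shift 4; turn in shift 1; route in shift 3; mill in shift 4; drill in shift 2; grind in shift 4.

1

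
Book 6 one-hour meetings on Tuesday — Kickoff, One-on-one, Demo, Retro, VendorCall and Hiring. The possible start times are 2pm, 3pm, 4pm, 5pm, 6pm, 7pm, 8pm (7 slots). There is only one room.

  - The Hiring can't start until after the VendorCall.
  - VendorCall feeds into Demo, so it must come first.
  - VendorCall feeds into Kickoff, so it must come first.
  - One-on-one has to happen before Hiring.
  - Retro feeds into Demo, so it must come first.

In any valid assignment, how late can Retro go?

Downstream work caps Retro at 7pm.
Retro at 7pm is achievable: Retro -> 7pm, VendorCall -> 2pm, One-on-one -> 3pm, Demo -> 8pm, Kickoff -> 5pm, Hiring -> 4pm.

7pm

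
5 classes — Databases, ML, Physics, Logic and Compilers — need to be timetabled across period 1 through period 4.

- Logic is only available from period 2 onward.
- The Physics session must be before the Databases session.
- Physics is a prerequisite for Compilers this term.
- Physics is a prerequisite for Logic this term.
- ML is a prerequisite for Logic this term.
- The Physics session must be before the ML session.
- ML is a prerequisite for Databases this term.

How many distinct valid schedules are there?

17

Splitting on Databases: it can be period 3 (6), period 4 (11). Listing each branch's schedules as (ML, Physics, Logic, Compilers) by period number:
Databases=period 3: (2,1,3,2) (2,1,3,3) (2,1,3,4) (2,1,4,2) (2,1,4,3) (2,1,4,4) — 6.
Databases=period 4: (2,1,3,2) (2,1,3,3) (2,1,3,4) (2,1,4,2) (2,1,4,3) (2,1,4,4) (3,1,4,2) (3,1,4,3) (3,1,4,4) (3,2,4,3) (3,2,4,4) — 11.
Summing: 6 + 11 = 17.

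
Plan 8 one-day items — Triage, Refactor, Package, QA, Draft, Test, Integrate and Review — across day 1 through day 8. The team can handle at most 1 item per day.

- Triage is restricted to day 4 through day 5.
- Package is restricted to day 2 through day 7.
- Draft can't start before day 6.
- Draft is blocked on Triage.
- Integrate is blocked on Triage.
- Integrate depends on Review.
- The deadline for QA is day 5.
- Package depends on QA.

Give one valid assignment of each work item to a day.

Triage -> day 4; QA -> day 1; Review -> day 3; Integrate -> day 5; Test -> day 8; Draft -> day 6; Refactor -> day 7; Package -> day 2

Checking: QA(day 1) before Package(day 2); Triage(day 4) before Integrate(day 5); Triage(day 4) before Draft(day 6); Review(day 3) before Integrate(day 5); Package=day 2 in [day 2,day 7]; QA=day 1 in [day 1,day 5]; Triage=day 4 in [day 4,day 5]; Draft=day 6 in [day 6,day 8]; max 1 per day (cap 1).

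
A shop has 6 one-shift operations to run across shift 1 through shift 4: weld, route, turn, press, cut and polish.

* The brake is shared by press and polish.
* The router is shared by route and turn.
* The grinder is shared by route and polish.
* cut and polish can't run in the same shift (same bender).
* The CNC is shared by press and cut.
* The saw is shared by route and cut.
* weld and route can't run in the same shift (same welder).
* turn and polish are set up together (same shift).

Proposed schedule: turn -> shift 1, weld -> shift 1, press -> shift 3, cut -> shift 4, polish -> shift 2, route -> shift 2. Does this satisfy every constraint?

The brake is shared by press and polish — holds.
The saw is shared by route and cut — holds.
turn and polish are set up together (same shift) — violated.
The router is shared by route and turn — holds.
weld and route can't run in the same shift (same welder) — holds.
The CNC is shared by press and cut — holds.
The grinder is shared by route and polish — violated.
cut and polish can't run in the same shift (same bender) — holds.

No. The grinder is shared by route and polish is not satisfied.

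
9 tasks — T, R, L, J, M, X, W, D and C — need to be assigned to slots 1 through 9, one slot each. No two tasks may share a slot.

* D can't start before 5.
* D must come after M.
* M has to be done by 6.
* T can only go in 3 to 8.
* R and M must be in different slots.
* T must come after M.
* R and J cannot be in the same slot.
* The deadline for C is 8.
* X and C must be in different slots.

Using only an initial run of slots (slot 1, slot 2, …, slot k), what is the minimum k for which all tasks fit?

9 slots

The precedence chain requires at least 2 distinct slots.
With at most 1 per slot and 9 tasks, at least 9 slots are needed.
D can't be placed before 5, so the schedule must run through at least slot 5.
9 works (last occupied slot: 9): for example D -> 5; L -> 6; J -> 7; C -> 2; W -> 9; M -> 1; T -> 3; R -> 4; X -> 8.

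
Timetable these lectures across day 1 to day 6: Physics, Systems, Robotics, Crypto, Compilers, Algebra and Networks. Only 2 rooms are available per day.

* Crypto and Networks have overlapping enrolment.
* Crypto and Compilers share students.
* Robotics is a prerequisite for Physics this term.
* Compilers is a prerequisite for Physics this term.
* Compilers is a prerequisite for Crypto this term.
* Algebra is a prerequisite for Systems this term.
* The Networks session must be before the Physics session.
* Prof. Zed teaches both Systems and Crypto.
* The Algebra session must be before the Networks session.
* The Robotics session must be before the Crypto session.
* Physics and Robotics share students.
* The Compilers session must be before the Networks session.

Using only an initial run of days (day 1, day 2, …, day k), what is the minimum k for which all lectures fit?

4

The precedence chain requires at least 3 distinct days.
With at most 2 per day and 7 lectures, at least 4 days are needed.
4 works (last occupied day: day 4): for example Systems=day 4; Algebra=day 1; Physics=day 3; Compilers=day 1; Crypto=day 3; Networks=day 2; Robotics=day 2.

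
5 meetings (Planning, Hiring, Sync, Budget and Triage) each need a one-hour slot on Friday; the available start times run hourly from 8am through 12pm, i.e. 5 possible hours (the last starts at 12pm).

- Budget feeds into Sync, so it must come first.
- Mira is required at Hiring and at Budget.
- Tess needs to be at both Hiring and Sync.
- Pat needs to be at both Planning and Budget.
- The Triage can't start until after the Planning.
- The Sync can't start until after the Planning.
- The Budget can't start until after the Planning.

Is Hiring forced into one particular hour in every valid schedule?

No

Hiring can be 8am (e.g. Budget=9am; Sync=10am; Hiring=8am; Planning=8am; Triage=9am) or 9am (e.g. Triage=9am, Planning=8am, Sync=11am, Hiring=9am, Budget=10am).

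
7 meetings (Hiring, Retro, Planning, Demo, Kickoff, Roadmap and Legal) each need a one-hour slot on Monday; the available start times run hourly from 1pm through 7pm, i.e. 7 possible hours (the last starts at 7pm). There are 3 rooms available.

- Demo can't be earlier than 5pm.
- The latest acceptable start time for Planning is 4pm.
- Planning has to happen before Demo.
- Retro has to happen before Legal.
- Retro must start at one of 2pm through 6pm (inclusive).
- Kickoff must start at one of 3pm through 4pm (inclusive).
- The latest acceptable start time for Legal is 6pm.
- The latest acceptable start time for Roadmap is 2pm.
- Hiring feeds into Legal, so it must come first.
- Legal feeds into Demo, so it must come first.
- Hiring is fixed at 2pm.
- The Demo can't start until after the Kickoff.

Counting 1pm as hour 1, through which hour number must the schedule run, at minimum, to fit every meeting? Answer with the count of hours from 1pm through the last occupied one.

5

The precedence chain requires at least 3 distinct hours.
With at most 3 per hour and 7 meetings, at least 3 hours are needed.
Demo can't be placed before 5pm — that is hour 5 counting from 1pm — so the schedule must run through at least 5 hours.
5 works (last occupied hour: 5pm): for example Planning in 1pm, Retro in 2pm, Demo in 5pm, Hiring in 2pm, Roadmap in 1pm, Legal in 3pm, Kickoff in 3pm.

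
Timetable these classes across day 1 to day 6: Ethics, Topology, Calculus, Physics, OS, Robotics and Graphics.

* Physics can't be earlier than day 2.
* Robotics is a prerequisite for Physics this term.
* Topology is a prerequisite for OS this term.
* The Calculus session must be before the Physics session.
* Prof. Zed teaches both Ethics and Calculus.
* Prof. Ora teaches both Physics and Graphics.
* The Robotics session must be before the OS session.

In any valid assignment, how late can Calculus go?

day 5

Downstream work caps Calculus at day 5.
Calculus at day 5 is achievable: Robotics -> day 1, Physics -> day 6, Ethics -> day 1, Calculus -> day 5, OS -> day 2, Topology -> day 1, Graphics -> day 1.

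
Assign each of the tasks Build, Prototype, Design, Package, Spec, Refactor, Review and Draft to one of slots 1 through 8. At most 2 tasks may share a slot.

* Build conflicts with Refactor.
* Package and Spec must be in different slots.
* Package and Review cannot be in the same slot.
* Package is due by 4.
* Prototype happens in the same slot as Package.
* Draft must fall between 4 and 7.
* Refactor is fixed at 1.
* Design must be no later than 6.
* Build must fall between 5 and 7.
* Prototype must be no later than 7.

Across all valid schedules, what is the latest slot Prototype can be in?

Prototype's own window allows nothing later than 7; Prototype must be in the same slot as Package, which can't be after 4, so Prototype is at most 4.
Prototype at 4 is achievable: Spec in 2; Prototype in 4; Design in 1; Review in 2; Build in 5; Refactor in 1; Draft in 5; Package in 4.

4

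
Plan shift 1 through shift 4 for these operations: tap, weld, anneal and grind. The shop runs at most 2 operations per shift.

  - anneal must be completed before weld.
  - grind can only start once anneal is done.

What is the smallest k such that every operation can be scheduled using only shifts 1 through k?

2

The precedence chain requires at least 2 distinct shifts.
With at most 2 per shift and 4 operations, at least 2 shifts are needed.
2 works (last occupied shift: shift 2): for example tap -> shift 1, anneal -> shift 1, weld -> shift 2, grind -> shift 2.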